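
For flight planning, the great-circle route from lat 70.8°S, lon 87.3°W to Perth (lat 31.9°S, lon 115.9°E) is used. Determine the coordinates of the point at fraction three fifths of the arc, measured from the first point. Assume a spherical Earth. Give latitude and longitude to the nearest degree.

≈ lat 62°S, lon 124°E

Write both endpoints as unit vectors p₁, p₂ with components (cos φ cos λ, cos φ sin λ, sin φ).
The central angle between the endpoints is δ = arccos(p₁·p₂) ≈ 1.326 rad (76.0°).
Interpolate at f = 3/5 with slerp weights a = sin((1−f)δ)/sin δ ≈ 0.521, b = sin(fδ)/sin δ ≈ 0.736.
p = a·p₁ + b·p₂ ≈ (-0.265, 0.391, -0.881); φ = arcsin(p_z) ≈ -61.82°, λ = atan2(p_y, p_x) ≈ 124.12°.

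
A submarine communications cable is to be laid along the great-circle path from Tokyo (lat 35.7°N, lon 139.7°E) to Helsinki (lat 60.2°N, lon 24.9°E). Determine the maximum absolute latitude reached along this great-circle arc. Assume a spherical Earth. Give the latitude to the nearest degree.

The great circle lies in the plane with unit normal n̂ = (p₁ × p₂)/|p₁ × p₂|.
Here n̂_z ≈ -0.389; the vertex latitude is φ_max = arccos|n̂_z| ≈ 67.1°.

≈ 67°N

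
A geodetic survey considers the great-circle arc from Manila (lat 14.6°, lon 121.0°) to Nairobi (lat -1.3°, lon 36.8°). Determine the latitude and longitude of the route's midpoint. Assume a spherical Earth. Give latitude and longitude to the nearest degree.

≈ lat 9°, lon 78°

The haversine formula gives a central angle δ ≈ 1.479 rad (84.7°) between the endpoints.
Interpolate at f = 1/2 with slerp weights a = sin((1−f)δ)/sin δ ≈ 0.677, b = sin(fδ)/sin δ ≈ 0.677.
p = a·p₁ + b·p₂ ≈ (0.204, 0.966, 0.155); φ = arcsin(p_z) ≈ 8.93°, λ = atan2(p_y, p_x) ≈ 78.06°.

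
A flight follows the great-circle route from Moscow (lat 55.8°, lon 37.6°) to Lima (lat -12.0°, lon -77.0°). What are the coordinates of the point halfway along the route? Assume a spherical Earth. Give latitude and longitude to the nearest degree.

≈ lat 34°, lon -43°

The haversine formula gives a central angle δ ≈ 1.983 rad (113.6°) between the endpoints.
Interpolate at f = 1/2 with slerp weights a = sin((1−f)δ)/sin δ ≈ 0.914, b = sin(fδ)/sin δ ≈ 0.914.
p = a·p₁ + b·p₂ ≈ (0.608, -0.557, 0.566); φ = arcsin(p_z) ≈ 34.44°, λ = atan2(p_y, p_x) ≈ -42.52°.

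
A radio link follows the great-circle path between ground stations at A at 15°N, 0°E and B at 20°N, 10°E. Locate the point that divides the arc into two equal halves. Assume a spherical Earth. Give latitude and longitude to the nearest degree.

≈ 18°N, 5°E

Write both endpoints as unit vectors p₁, p₂ with components (cos φ cos λ, cos φ sin λ, sin φ).
The central angle between the endpoints is δ = arccos(p₁·p₂) ≈ 0.188 rad (10.8°).
Interpolate at f = 1/2 with slerp weights a = sin((1−f)δ)/sin δ ≈ 0.502, b = sin(fδ)/sin δ ≈ 0.502.
p = a·p₁ + b·p₂ ≈ (0.950, 0.082, 0.302); φ = arcsin(p_z) ≈ 17.56°, λ = atan2(p_y, p_x) ≈ 4.93°.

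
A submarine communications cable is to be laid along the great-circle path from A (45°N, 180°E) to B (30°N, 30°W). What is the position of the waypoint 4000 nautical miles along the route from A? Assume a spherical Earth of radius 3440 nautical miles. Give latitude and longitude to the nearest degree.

≈ (60°N, 53°W)

From cos δ = sin φ₁ sin φ₂ + cos φ₁ cos φ₂ cos Δλ, the central angle is δ ≈ 1.749 rad (100.2°). The total great-circle distance is δ·R ≈ 1.749 × 3440 ≈ 6015 nmi, so the target fraction is f = 4000/6015 ≈ 0.665.
Interpolate at f ≈ 0.665 with slerp weights a = sin((1−f)δ)/sin δ ≈ 0.562, b = sin(fδ)/sin δ ≈ 0.933.
p = a·p₁ + b·p₂ ≈ (0.302, -0.404, 0.863); φ = arcsin(p_z) ≈ 59.71°, λ = atan2(p_y, p_x) ≈ -53.18°.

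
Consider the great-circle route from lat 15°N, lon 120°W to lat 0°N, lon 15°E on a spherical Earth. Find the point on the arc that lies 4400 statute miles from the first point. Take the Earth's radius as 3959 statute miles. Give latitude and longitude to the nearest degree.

Convert each endpoint to a unit vector on the sphere (x = cos φ cos λ, y = cos φ sin λ, z = sin φ).
The central angle between the endpoints is δ = arccos(p₁·p₂) ≈ 2.323 rad (133.1°). The total great-circle distance is δ·R ≈ 2.323 × 3959 ≈ 9195 mi, so the target fraction is f = 4400/9195 ≈ 0.478.
Interpolate at f ≈ 0.478 with slerp weights a = sin((1−f)δ)/sin δ ≈ 1.282, b = sin(fδ)/sin δ ≈ 1.227.
p = a·p₁ + b·p₂ ≈ (0.566, -0.754, 0.332); φ = arcsin(p_z) ≈ 19.37°, λ = atan2(p_y, p_x) ≈ -53.10°.

≈ lat 19°N, lon 53°W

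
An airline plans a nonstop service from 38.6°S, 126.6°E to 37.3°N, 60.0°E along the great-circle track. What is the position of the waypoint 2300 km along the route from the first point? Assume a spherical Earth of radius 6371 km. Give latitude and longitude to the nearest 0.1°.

Convert each endpoint to a unit vector on the sphere (x = cos φ cos λ, y = cos φ sin λ, z = sin φ).
The central angle between the endpoints is δ = arccos(p₁·p₂) ≈ 1.702 rad (97.5°). The total great-circle distance is δ·R ≈ 1.702 × 6371 ≈ 10846 km, so the target fraction is f = 2300/10846 ≈ 0.212.
Interpolate at f ≈ 0.212 with slerp weights a = sin((1−f)δ)/sin δ ≈ 0.982, b = sin(fδ)/sin δ ≈ 0.356.
p = a·p₁ + b·p₂ ≈ (-0.316, 0.862, -0.397); φ = arcsin(p_z) ≈ -23.39°, λ = atan2(p_y, p_x) ≈ 110.14°.

≈ 23.4°S, 110.1°E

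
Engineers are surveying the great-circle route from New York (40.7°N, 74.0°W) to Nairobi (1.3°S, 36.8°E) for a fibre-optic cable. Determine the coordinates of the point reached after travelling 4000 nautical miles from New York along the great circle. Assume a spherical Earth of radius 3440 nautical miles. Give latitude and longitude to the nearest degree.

≈ (24°N, 5°E)

Convert each endpoint to a unit vector on the sphere (x = cos φ cos λ, y = cos φ sin λ, z = sin φ).
The central angle between the endpoints is δ = arccos(p₁·p₂) ≈ 1.859 rad (106.5°). The total great-circle distance is δ·R ≈ 1.859 × 3440 ≈ 6394 nmi, so the target fraction is f = 4000/6394 ≈ 0.626.
Interpolate at f ≈ 0.626 with slerp weights a = sin((1−f)δ)/sin δ ≈ 0.669, b = sin(fδ)/sin δ ≈ 0.957.
p = a·p₁ + b·p₂ ≈ (0.906, 0.086, 0.414); φ = arcsin(p_z) ≈ 24.47°, λ = atan2(p_y, p_x) ≈ 5.43°.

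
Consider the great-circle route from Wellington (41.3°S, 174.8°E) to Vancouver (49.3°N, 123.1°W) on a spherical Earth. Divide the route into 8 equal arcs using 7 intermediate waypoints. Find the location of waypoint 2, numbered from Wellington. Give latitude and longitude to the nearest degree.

≈ 19°S, 169°W

The haversine formula gives a central angle δ ≈ 1.845 rad (105.7°) between the endpoints.
Interpolate at f = 2/8 with slerp weights a = sin((1−f)δ)/sin δ ≈ 1.021, b = sin(fδ)/sin δ ≈ 0.462.
p = a·p₁ + b·p₂ ≈ (-0.928, -0.183, -0.323); φ = arcsin(p_z) ≈ -18.85°, λ = atan2(p_y, p_x) ≈ -168.84°.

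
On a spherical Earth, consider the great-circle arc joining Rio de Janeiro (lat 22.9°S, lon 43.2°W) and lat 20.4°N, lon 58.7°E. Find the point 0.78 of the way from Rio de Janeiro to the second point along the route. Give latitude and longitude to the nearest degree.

≈ lat 12°N, lon 36°E

Write both endpoints as unit vectors p₁, p₂ with components (cos φ cos λ, cos φ sin λ, sin φ).
The central angle between the endpoints is δ = arccos(p₁·p₂) ≈ 1.890 rad (108.3°).
Interpolate at f = 0.78 with slerp weights a = sin((1−f)δ)/sin δ ≈ 0.425, b = sin(fδ)/sin δ ≈ 1.048.
p = a·p₁ + b·p₂ ≈ (0.796, 0.571, 0.200); φ = arcsin(p_z) ≈ 11.53°, λ = atan2(p_y, p_x) ≈ 35.66°.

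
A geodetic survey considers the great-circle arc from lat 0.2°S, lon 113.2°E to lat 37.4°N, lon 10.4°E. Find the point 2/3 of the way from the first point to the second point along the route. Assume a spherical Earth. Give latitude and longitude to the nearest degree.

Convert each endpoint to a unit vector on the sphere (x = cos φ cos λ, y = cos φ sin λ, z = sin φ).
The central angle between the endpoints is δ = arccos(p₁·p₂) ≈ 1.750 rad (100.3°).
Interpolate at f = 2/3 with slerp weights a = sin((1−f)δ)/sin δ ≈ 0.560, b = sin(fδ)/sin δ ≈ 0.934.
p = a·p₁ + b·p₂ ≈ (0.510, 0.648, 0.566); φ = arcsin(p_z) ≈ 34.44°, λ = atan2(p_y, p_x) ≈ 51.84°.

≈ lat 34°N, lon 52°E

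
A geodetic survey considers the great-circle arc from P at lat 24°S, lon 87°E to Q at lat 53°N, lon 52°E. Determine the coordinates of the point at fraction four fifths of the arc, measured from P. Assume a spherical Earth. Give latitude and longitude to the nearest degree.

≈ lat 38°N, lon 63°E

Write both endpoints as unit vectors p₁, p₂ with components (cos φ cos λ, cos φ sin λ, sin φ).
The central angle between the endpoints is δ = arccos(p₁·p₂) ≈ 1.445 rad (82.8°).
Interpolate at f = 4/5 with slerp weights a = sin((1−f)δ)/sin δ ≈ 0.287, b = sin(fδ)/sin δ ≈ 0.922.
p = a·p₁ + b·p₂ ≈ (0.356, 0.700, 0.620); φ = arcsin(p_z) ≈ 38.31°, λ = atan2(p_y, p_x) ≈ 63.06°.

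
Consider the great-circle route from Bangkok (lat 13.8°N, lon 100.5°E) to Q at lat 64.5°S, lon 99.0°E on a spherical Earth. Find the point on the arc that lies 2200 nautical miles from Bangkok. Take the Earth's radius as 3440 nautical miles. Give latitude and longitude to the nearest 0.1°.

≈ lat 22.8°S, lon 100.1°E

Convert each endpoint to a unit vector on the sphere (x = cos φ cos λ, y = cos φ sin λ, z = sin φ).
The central angle between the endpoints is δ = arccos(p₁·p₂) ≈ 1.367 rad (78.3°). The total great-circle distance is δ·R ≈ 1.367 × 3440 ≈ 4702 nmi, so the target fraction is f = 2200/4702 ≈ 0.468.
Interpolate at f ≈ 0.468 with slerp weights a = sin((1−f)δ)/sin δ ≈ 0.679, b = sin(fδ)/sin δ ≈ 0.609.
p = a·p₁ + b·p₂ ≈ (-0.161, 0.907, -0.388); φ = arcsin(p_z) ≈ -22.84°, λ = atan2(p_y, p_x) ≈ 100.07°.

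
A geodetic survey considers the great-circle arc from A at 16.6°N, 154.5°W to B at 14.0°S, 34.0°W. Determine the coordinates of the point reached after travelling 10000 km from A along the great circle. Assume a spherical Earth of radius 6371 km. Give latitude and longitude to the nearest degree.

≈ 6°S, 66°W

From cos δ = sin φ₁ sin φ₂ + cos φ₁ cos φ₂ cos Δλ, the central angle is δ ≈ 2.142 rad (122.8°). The total great-circle distance is δ·R ≈ 2.142 × 6371 ≈ 13650 km, so the target fraction is f = 10000/13650 ≈ 0.733.
Interpolate at f ≈ 0.733 with slerp weights a = sin((1−f)δ)/sin δ ≈ 0.645, b = sin(fδ)/sin δ ≈ 1.189.
p = a·p₁ + b·p₂ ≈ (0.399, -0.911, -0.104); φ = arcsin(p_z) ≈ -5.94°, λ = atan2(p_y, p_x) ≈ -66.35°.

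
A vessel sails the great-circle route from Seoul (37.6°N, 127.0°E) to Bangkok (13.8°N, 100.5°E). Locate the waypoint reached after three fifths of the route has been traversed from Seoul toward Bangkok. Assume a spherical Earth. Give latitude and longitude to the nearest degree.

≈ 24°N, 110°E

Convert each endpoint to a unit vector on the sphere (x = cos φ cos λ, y = cos φ sin λ, z = sin φ).
The central angle between the endpoints is δ = arccos(p₁·p₂) ≈ 0.584 rad (33.5°).
Interpolate at f = 3/5 with slerp weights a = sin((1−f)δ)/sin δ ≈ 0.420, b = sin(fδ)/sin δ ≈ 0.623.
p = a·p₁ + b·p₂ ≈ (-0.310, 0.860, 0.405); φ = arcsin(p_z) ≈ 23.87°, λ = atan2(p_y, p_x) ≈ 109.84°.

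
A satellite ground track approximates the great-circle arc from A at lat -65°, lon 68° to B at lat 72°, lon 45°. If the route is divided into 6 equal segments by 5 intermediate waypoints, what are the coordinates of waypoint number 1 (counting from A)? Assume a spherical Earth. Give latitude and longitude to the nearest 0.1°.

Convert each endpoint to a unit vector on the sphere (x = cos φ cos λ, y = cos φ sin λ, z = sin φ).
The central angle between the endpoints is δ = arccos(p₁·p₂) ≈ 2.406 rad (137.9°).
Interpolate at f = 1/6 with slerp weights a = sin((1−f)δ)/sin δ ≈ 1.352, b = sin(fδ)/sin δ ≈ 0.582.
p = a·p₁ + b·p₂ ≈ (0.341, 0.657, -0.672); φ = arcsin(p_z) ≈ -42.23°, λ = atan2(p_y, p_x) ≈ 62.55°.

≈ lat -42.2°, lon 62.6°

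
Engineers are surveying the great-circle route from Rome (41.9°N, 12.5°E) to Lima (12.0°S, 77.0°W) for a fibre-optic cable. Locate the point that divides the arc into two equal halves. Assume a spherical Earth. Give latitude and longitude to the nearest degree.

The haversine formula gives a central angle δ ≈ 1.704 rad (97.6°) between the endpoints.
Interpolate at f = 1/2 with slerp weights a = sin((1−f)δ)/sin δ ≈ 0.759, b = sin(fδ)/sin δ ≈ 0.759.
p = a·p₁ + b·p₂ ≈ (0.719, -0.601, 0.349); φ = arcsin(p_z) ≈ 20.44°, λ = atan2(p_y, p_x) ≈ -39.91°.

≈ 20°N, 40°W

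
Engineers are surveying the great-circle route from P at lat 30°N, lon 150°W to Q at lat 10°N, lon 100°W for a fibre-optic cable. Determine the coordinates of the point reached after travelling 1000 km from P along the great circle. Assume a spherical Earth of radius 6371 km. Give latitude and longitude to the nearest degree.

Write both endpoints as unit vectors p₁, p₂ with components (cos φ cos λ, cos φ sin λ, sin φ).
The central angle between the endpoints is δ = arccos(p₁·p₂) ≈ 0.883 rad (50.6°). The total great-circle distance is δ·R ≈ 0.883 × 6371 ≈ 5624 km, so the target fraction is f = 1000/5624 ≈ 0.178.
Interpolate at f ≈ 0.178 with slerp weights a = sin((1−f)δ)/sin δ ≈ 0.859, b = sin(fδ)/sin δ ≈ 0.202.
p = a·p₁ + b·p₂ ≈ (-0.679, -0.568, 0.465); φ = arcsin(p_z) ≈ 27.69°, λ = atan2(p_y, p_x) ≈ -140.07°.

≈ lat 28°N, lon 140°W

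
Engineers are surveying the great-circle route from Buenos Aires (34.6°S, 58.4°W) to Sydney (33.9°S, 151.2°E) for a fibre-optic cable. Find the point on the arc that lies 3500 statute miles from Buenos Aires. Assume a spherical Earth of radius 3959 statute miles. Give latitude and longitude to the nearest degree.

≈ 69°S, 128°W

The haversine formula gives a central angle δ ≈ 1.852 rad (106.1°) between the endpoints. The total great-circle distance is δ·R ≈ 1.852 × 3959 ≈ 7331 mi, so the target fraction is f = 3500/7331 ≈ 0.477.
Interpolate at f ≈ 0.477 with slerp weights a = sin((1−f)δ)/sin δ ≈ 0.857, b = sin(fδ)/sin δ ≈ 0.805.
p = a·p₁ + b·p₂ ≈ (-0.216, -0.279, -0.936); φ = arcsin(p_z) ≈ -69.34°, λ = atan2(p_y, p_x) ≈ -127.69°.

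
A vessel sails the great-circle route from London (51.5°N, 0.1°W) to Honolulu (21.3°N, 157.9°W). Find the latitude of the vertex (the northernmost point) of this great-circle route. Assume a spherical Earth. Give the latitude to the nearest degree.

≈ 77°N

The great circle lies in the plane with unit normal n̂ = (p₁ × p₂)/|p₁ × p₂|.
Here n̂_z ≈ -0.226; the vertex latitude is φ_max = arccos|n̂_z| ≈ 76.9°.
Check via Clairaut: cos φ_max = |cos φ₁| · sin C = cos(51.5°)·sin(21.3°) ≈ 0.226, again giving ≈ 76.9°.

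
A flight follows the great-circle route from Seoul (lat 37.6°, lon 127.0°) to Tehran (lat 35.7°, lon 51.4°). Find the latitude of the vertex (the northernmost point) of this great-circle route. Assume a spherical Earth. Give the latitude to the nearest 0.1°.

≈ 43.3°

The great circle lies in the plane with unit normal n̂ = (p₁ × p₂)/|p₁ × p₂|.
Here n̂_z ≈ -0.728; the vertex latitude is φ_max = arccos|n̂_z| ≈ 43.3°.
Check via Clairaut: cos φ_max = |cos φ₁| · sin C = cos(37.6°)·sin(66.7°) ≈ 0.728, again giving ≈ 43.3°.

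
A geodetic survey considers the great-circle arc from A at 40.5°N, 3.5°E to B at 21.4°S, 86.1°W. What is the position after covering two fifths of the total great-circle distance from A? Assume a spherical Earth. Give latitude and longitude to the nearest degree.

≈ 20°N, 39°W

Convert each endpoint to a unit vector on the sphere (x = cos φ cos λ, y = cos φ sin λ, z = sin φ).
The central angle between the endpoints is δ = arccos(p₁·p₂) ≈ 1.805 rad (103.4°).
Interpolate at f = 2/5 with slerp weights a = sin((1−f)δ)/sin δ ≈ 0.908, b = sin(fδ)/sin δ ≈ 0.679.
p = a·p₁ + b·p₂ ≈ (0.732, -0.589, 0.342); φ = arcsin(p_z) ≈ 19.99°, λ = atan2(p_y, p_x) ≈ -38.81°.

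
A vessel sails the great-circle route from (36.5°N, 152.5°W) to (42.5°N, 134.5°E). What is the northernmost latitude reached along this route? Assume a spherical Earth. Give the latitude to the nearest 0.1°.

≈ 46.1°N

The great circle lies in the plane with unit normal n̂ = (p₁ × p₂)/|p₁ × p₂|.
Here n̂_z ≈ -0.693; the vertex latitude is φ_max = arccos|n̂_z| ≈ 46.1°.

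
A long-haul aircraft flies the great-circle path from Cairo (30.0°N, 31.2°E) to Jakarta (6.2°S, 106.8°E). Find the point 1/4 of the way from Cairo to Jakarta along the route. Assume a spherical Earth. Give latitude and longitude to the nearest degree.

≈ (24°N, 53°E)

The haversine formula gives a central angle δ ≈ 1.410 rad (80.8°) between the endpoints.
Interpolate at f = 1/4 with slerp weights a = sin((1−f)δ)/sin δ ≈ 0.883, b = sin(fδ)/sin δ ≈ 0.350.
p = a·p₁ + b·p₂ ≈ (0.553, 0.729, 0.403); φ = arcsin(p_z) ≈ 23.80°, λ = atan2(p_y, p_x) ≈ 52.80°.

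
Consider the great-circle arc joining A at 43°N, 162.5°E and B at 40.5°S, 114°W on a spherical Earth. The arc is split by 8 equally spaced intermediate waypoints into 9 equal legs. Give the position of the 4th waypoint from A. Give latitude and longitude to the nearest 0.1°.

Write both endpoints as unit vectors p₁, p₂ with components (cos φ cos λ, cos φ sin λ, sin φ).
The central angle between the endpoints is δ = arccos(p₁·p₂) ≈ 1.961 rad (112.3°).
Interpolate at f = 4/9 with slerp weights a = sin((1−f)δ)/sin δ ≈ 0.958, b = sin(fδ)/sin δ ≈ 0.827.
p = a·p₁ + b·p₂ ≈ (-0.924, -0.364, 0.116); φ = arcsin(p_z) ≈ 6.67°, λ = atan2(p_y, p_x) ≈ -158.50°.

≈ 6.7°N, 158.5°W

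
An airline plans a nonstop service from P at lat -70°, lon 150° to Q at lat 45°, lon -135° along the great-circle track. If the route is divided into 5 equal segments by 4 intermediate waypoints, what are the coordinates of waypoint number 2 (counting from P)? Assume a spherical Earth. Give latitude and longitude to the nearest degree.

The haversine formula gives a central angle δ ≈ 2.217 rad (127.0°) between the endpoints.
Interpolate at f = 2/5 with slerp weights a = sin((1−f)δ)/sin δ ≈ 1.216, b = sin(fδ)/sin δ ≈ 0.970.
p = a·p₁ + b·p₂ ≈ (-0.845, -0.277, -0.457); φ = arcsin(p_z) ≈ -27.16°, λ = atan2(p_y, p_x) ≈ -161.84°.

≈ lat -27°, lon -162°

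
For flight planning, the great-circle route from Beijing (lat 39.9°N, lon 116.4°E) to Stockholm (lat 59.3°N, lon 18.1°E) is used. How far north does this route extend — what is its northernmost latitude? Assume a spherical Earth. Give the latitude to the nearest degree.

≈ 64°N

The great circle lies in the plane with unit normal n̂ = (p₁ × p₂)/|p₁ × p₂|.
Here n̂_z ≈ -0.446; the vertex latitude is φ_max = arccos|n̂_z| ≈ 63.5°.
Check via Clairaut: cos φ_max = |cos φ₁| · sin C = cos(39.9°)·sin(35.6°) ≈ 0.446, again giving ≈ 63.5°.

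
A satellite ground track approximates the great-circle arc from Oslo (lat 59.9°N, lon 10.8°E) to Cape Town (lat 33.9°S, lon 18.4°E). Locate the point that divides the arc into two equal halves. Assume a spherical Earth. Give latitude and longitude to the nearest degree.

Write both endpoints as unit vectors p₁, p₂ with components (cos φ cos λ, cos φ sin λ, sin φ).
The central angle between the endpoints is δ = arccos(p₁·p₂) ≈ 1.641 rad (94.0°).
Interpolate at f = 1/2 with slerp weights a = sin((1−f)δ)/sin δ ≈ 0.733, b = sin(fδ)/sin δ ≈ 0.733.
p = a·p₁ + b·p₂ ≈ (0.939, 0.261, 0.225); φ = arcsin(p_z) ≈ 13.03°, λ = atan2(p_y, p_x) ≈ 15.54°.

≈ lat 13°N, lon 16°E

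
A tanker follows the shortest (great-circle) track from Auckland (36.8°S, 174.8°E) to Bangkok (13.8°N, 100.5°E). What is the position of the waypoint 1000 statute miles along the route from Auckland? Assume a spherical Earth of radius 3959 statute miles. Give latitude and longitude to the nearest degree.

From cos δ = sin φ₁ sin φ₂ + cos φ₁ cos φ₂ cos Δλ, the central angle is δ ≈ 1.503 rad (86.1°). The total great-circle distance is δ·R ≈ 1.503 × 3959 ≈ 5951 mi, so the target fraction is f = 1000/5951 ≈ 0.168.
Interpolate at f ≈ 0.168 with slerp weights a = sin((1−f)δ)/sin δ ≈ 0.951, b = sin(fδ)/sin δ ≈ 0.250.
p = a·p₁ + b·p₂ ≈ (-0.803, 0.308, -0.510); φ = arcsin(p_z) ≈ -30.67°, λ = atan2(p_y, p_x) ≈ 159.00°.

≈ 31°S, 159°E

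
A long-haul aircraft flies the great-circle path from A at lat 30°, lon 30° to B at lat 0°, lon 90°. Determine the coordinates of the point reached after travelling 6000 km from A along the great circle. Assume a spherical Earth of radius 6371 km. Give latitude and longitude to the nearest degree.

The haversine formula gives a central angle δ ≈ 1.123 rad (64.3°) between the endpoints. The total great-circle distance is δ·R ≈ 1.123 × 6371 ≈ 7154 km, so the target fraction is f = 6000/7154 ≈ 0.839.
Interpolate at f ≈ 0.839 with slerp weights a = sin((1−f)δ)/sin δ ≈ 0.200, b = sin(fδ)/sin δ ≈ 0.897.
p = a·p₁ + b·p₂ ≈ (0.150, 0.984, 0.100); φ = arcsin(p_z) ≈ 5.74°, λ = atan2(p_y, p_x) ≈ 81.33°.

≈ lat 6°, lon 81°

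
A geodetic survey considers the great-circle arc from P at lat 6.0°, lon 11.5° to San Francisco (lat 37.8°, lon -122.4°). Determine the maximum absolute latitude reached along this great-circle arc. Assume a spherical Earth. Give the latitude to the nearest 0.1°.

≈ 49.8°

The great circle lies in the plane with unit normal n̂ = (p₁ × p₂)/|p₁ × p₂|.
Here n̂_z ≈ -0.646; the vertex latitude is φ_max = arccos|n̂_z| ≈ 49.8°.
Check via Clairaut: cos φ_max = |cos φ₁| · sin C = cos(6.0°)·sin(40.5°) ≈ 0.646, again giving ≈ 49.8°.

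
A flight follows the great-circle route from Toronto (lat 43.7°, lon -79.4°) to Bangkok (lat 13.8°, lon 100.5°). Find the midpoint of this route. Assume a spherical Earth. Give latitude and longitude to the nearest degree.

≈ lat 75°, lon 100°

Convert each endpoint to a unit vector on the sphere (x = cos φ cos λ, y = cos φ sin λ, z = sin φ).
The central angle between the endpoints is δ = arccos(p₁·p₂) ≈ 2.138 rad (122.5°).
Interpolate at f = 1/2 with slerp weights a = sin((1−f)δ)/sin δ ≈ 1.040, b = sin(fδ)/sin δ ≈ 1.040.
p = a·p₁ + b·p₂ ≈ (-0.046, 0.254, 0.966); φ = arcsin(p_z) ≈ 75.05°, λ = atan2(p_y, p_x) ≈ 100.21°.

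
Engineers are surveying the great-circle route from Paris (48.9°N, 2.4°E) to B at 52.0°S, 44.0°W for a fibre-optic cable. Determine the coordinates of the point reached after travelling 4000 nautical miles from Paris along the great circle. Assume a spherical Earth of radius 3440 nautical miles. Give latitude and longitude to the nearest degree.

Convert each endpoint to a unit vector on the sphere (x = cos φ cos λ, y = cos φ sin λ, z = sin φ).
The central angle between the endpoints is δ = arccos(p₁·p₂) ≈ 1.891 rad (108.3°). The total great-circle distance is δ·R ≈ 1.891 × 3440 ≈ 6505 nmi, so the target fraction is f = 4000/6505 ≈ 0.615.
Interpolate at f ≈ 0.615 with slerp weights a = sin((1−f)δ)/sin δ ≈ 0.701, b = sin(fδ)/sin δ ≈ 0.967.
p = a·p₁ + b·p₂ ≈ (0.889, -0.394, -0.234); φ = arcsin(p_z) ≈ -13.52°, λ = atan2(p_y, p_x) ≈ -23.92°.

≈ 14°S, 24°W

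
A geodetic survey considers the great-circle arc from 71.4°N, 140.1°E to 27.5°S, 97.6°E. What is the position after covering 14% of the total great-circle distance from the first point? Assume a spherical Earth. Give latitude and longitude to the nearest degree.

≈ 59°N, 123°E

Convert each endpoint to a unit vector on the sphere (x = cos φ cos λ, y = cos φ sin λ, z = sin φ).
The central angle between the endpoints is δ = arccos(p₁·p₂) ≈ 1.802 rad (103.2°).
Interpolate at f = 0.14 with slerp weights a = sin((1−f)δ)/sin δ ≈ 1.027, b = sin(fδ)/sin δ ≈ 0.256.
p = a·p₁ + b·p₂ ≈ (-0.281, 0.436, 0.855); φ = arcsin(p_z) ≈ 58.76°, λ = atan2(p_y, p_x) ≈ 122.86°.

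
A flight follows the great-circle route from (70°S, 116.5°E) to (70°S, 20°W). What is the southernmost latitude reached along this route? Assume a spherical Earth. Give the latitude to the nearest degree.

The great circle lies in the plane with unit normal n̂ = (p₁ × p₂)/|p₁ × p₂|.
Here n̂_z ≈ -0.134; the vertex latitude is φ_max = arccos|n̂_z| ≈ 82.3°.
Check via Clairaut: cos φ_max = |cos φ₁| · sin C = cos(70.0°)·sin(157.0°) ≈ 0.134, again giving ≈ 82.3°.

≈ 82°S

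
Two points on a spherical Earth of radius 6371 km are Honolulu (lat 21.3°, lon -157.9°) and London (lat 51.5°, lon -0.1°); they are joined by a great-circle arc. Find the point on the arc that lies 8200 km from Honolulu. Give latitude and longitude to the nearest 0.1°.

≈ lat 75.8°, lon -49.5°

The haversine formula gives a central angle δ ≈ 1.826 rad (104.6°) between the endpoints. The total great-circle distance is δ·R ≈ 1.826 × 6371 ≈ 11635 km, so the target fraction is f = 8200/11635 ≈ 0.705.
Interpolate at f ≈ 0.705 with slerp weights a = sin((1−f)δ)/sin δ ≈ 0.531, b = sin(fδ)/sin δ ≈ 0.992.
p = a·p₁ + b·p₂ ≈ (0.160, -0.187, 0.969); φ = arcsin(p_z) ≈ 75.76°, λ = atan2(p_y, p_x) ≈ -49.54°.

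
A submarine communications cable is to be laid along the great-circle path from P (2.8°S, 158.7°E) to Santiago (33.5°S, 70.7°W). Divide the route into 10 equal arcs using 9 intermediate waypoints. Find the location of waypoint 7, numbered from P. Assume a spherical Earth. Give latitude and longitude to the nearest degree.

≈ (42°S, 116°W)

Convert each endpoint to a unit vector on the sphere (x = cos φ cos λ, y = cos φ sin λ, z = sin φ).
The central angle between the endpoints is δ = arccos(p₁·p₂) ≈ 2.112 rad (121.0°).
Interpolate at f = 7/10 with slerp weights a = sin((1−f)δ)/sin δ ≈ 0.691, b = sin(fδ)/sin δ ≈ 1.162.
p = a·p₁ + b·p₂ ≈ (-0.323, -0.664, -0.675); φ = arcsin(p_z) ≈ -42.45°, λ = atan2(p_y, p_x) ≈ -115.92°.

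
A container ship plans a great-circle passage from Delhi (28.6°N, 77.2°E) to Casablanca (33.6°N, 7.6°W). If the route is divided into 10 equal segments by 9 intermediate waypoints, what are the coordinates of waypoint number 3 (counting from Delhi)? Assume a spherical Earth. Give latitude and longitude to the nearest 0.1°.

Convert each endpoint to a unit vector on the sphere (x = cos φ cos λ, y = cos φ sin λ, z = sin φ).
The central angle between the endpoints is δ = arccos(p₁·p₂) ≈ 1.233 rad (70.7°).
Interpolate at f = 3/10 with slerp weights a = sin((1−f)δ)/sin δ ≈ 0.805, b = sin(fδ)/sin δ ≈ 0.383.
p = a·p₁ + b·p₂ ≈ (0.473, 0.647, 0.598); φ = arcsin(p_z) ≈ 36.70°, λ = atan2(p_y, p_x) ≈ 53.84°.

≈ 36.7°N, 53.8°E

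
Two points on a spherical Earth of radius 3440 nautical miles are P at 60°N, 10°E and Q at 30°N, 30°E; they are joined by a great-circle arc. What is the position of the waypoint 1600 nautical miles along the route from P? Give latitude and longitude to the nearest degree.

Convert each endpoint to a unit vector on the sphere (x = cos φ cos λ, y = cos φ sin λ, z = sin φ).
The central angle between the endpoints is δ = arccos(p₁·p₂) ≈ 0.574 rad (32.9°). The total great-circle distance is δ·R ≈ 0.574 × 3440 ≈ 1973 nmi, so the target fraction is f = 1600/1973 ≈ 0.811.
Interpolate at f ≈ 0.811 with slerp weights a = sin((1−f)δ)/sin δ ≈ 0.200, b = sin(fδ)/sin δ ≈ 0.826.
p = a·p₁ + b·p₂ ≈ (0.718, 0.375, 0.586); φ = arcsin(p_z) ≈ 35.88°, λ = atan2(p_y, p_x) ≈ 27.59°.

≈ 36°N, 28°E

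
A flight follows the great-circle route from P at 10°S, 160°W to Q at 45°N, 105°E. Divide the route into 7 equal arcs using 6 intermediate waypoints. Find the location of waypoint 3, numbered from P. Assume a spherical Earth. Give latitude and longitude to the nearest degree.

≈ 20°N, 169°E

The haversine formula gives a central angle δ ≈ 1.755 rad (100.6°) between the endpoints.
Interpolate at f = 3/7 with slerp weights a = sin((1−f)δ)/sin δ ≈ 0.858, b = sin(fδ)/sin δ ≈ 0.695.
p = a·p₁ + b·p₂ ≈ (-0.921, 0.186, 0.343); φ = arcsin(p_z) ≈ 20.03°, λ = atan2(p_y, p_x) ≈ 168.59°.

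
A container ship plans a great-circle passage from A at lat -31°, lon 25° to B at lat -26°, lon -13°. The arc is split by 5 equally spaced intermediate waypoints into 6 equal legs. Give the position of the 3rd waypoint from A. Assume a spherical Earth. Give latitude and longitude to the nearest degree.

Convert each endpoint to a unit vector on the sphere (x = cos φ cos λ, y = cos φ sin λ, z = sin φ).
The central angle between the endpoints is δ = arccos(p₁·p₂) ≈ 0.587 rad (33.6°).
Interpolate at f = 3/6 with slerp weights a = sin((1−f)δ)/sin δ ≈ 0.522, b = sin(fδ)/sin δ ≈ 0.522.
p = a·p₁ + b·p₂ ≈ (0.863, 0.084, -0.498); φ = arcsin(p_z) ≈ -29.87°, λ = atan2(p_y, p_x) ≈ 5.53°.

≈ lat -30°, lon 6°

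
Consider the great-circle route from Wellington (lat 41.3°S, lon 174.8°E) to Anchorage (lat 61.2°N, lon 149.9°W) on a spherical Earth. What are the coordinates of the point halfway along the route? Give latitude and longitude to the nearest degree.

Convert each endpoint to a unit vector on the sphere (x = cos φ cos λ, y = cos φ sin λ, z = sin φ).
The central angle between the endpoints is δ = arccos(p₁·p₂) ≈ 1.858 rad (106.4°).
Interpolate at f = 1/2 with slerp weights a = sin((1−f)δ)/sin δ ≈ 0.835, b = sin(fδ)/sin δ ≈ 0.835.
p = a·p₁ + b·p₂ ≈ (-0.973, -0.145, 0.181); φ = arcsin(p_z) ≈ 10.41°, λ = atan2(p_y, p_x) ≈ -171.53°.

≈ lat 10°N, lon 172°W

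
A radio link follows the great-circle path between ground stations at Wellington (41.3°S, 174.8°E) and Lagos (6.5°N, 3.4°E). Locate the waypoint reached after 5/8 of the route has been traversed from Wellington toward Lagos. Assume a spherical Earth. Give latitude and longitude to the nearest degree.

≈ 46°S, 16°E

Convert each endpoint to a unit vector on the sphere (x = cos φ cos λ, y = cos φ sin λ, z = sin φ).
The central angle between the endpoints is δ = arccos(p₁·p₂) ≈ 2.520 rad (144.4°).
Interpolate at f = 5/8 with slerp weights a = sin((1−f)δ)/sin δ ≈ 1.391, b = sin(fδ)/sin δ ≈ 1.716.
p = a·p₁ + b·p₂ ≈ (0.662, 0.196, -0.724); φ = arcsin(p_z) ≈ -46.37°, λ = atan2(p_y, p_x) ≈ 16.49°.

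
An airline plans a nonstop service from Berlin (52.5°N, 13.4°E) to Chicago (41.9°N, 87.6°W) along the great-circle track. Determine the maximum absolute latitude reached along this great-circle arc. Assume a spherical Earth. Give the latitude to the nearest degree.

The great circle lies in the plane with unit normal n̂ = (p₁ × p₂)/|p₁ × p₂|.
Here n̂_z ≈ -0.496; the vertex latitude is φ_max = arccos|n̂_z| ≈ 60.2°.
Check via Clairaut: cos φ_max = |cos φ₁| · sin C = cos(52.5°)·sin(54.6°) ≈ 0.496, again giving ≈ 60.2°.

≈ 60°N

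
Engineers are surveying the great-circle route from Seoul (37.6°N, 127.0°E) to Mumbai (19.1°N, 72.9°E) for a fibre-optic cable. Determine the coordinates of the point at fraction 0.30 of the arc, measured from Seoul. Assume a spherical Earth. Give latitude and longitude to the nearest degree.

Convert each endpoint to a unit vector on the sphere (x = cos φ cos λ, y = cos φ sin λ, z = sin φ).
The central angle between the endpoints is δ = arccos(p₁·p₂) ≈ 0.878 rad (50.3°).
Interpolate at f = 0.30 with slerp weights a = sin((1−f)δ)/sin δ ≈ 0.749, b = sin(fδ)/sin δ ≈ 0.338.
p = a·p₁ + b·p₂ ≈ (-0.263, 0.780, 0.568); φ = arcsin(p_z) ≈ 34.61°, λ = atan2(p_y, p_x) ≈ 108.66°.

≈ (35°N, 109°E)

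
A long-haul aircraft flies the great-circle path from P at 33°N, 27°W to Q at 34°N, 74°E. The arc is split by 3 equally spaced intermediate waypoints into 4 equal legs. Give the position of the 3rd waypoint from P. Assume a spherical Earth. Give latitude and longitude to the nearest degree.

≈ 43°N, 51°E

Convert each endpoint to a unit vector on the sphere (x = cos φ cos λ, y = cos φ sin λ, z = sin φ).
The central angle between the endpoints is δ = arccos(p₁·p₂) ≈ 1.398 rad (80.1°).
Interpolate at f = 3/4 with slerp weights a = sin((1−f)δ)/sin δ ≈ 0.348, b = sin(fδ)/sin δ ≈ 0.880.
p = a·p₁ + b·p₂ ≈ (0.461, 0.569, 0.681); φ = arcsin(p_z) ≈ 42.94°, λ = atan2(p_y, p_x) ≈ 50.99°.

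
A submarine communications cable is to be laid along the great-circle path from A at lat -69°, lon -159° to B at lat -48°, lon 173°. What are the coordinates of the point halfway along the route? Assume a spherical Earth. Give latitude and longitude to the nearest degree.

Convert each endpoint to a unit vector on the sphere (x = cos φ cos λ, y = cos φ sin λ, z = sin φ).
The central angle between the endpoints is δ = arccos(p₁·p₂) ≈ 0.438 rad (25.1°).
Interpolate at f = 1/2 with slerp weights a = sin((1−f)δ)/sin δ ≈ 0.512, b = sin(fδ)/sin δ ≈ 0.512.
p = a·p₁ + b·p₂ ≈ (-0.512, -0.024, -0.859); φ = arcsin(p_z) ≈ -59.19°, λ = atan2(p_y, p_x) ≈ -177.31°.

≈ lat -59°, lon -177°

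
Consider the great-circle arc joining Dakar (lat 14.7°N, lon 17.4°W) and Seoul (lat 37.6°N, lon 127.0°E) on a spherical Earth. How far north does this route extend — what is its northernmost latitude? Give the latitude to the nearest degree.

≈ 60°N

The great circle lies in the plane with unit normal n̂ = (p₁ × p₂)/|p₁ × p₂|.
Here n̂_z ≈ +0.505; the vertex latitude is φ_max = arccos|n̂_z| ≈ 59.7°.
Check via Clairaut: cos φ_max = |cos φ₁| · sin C = cos(14.7°)·sin(31.5°) ≈ 0.505, again giving ≈ 59.7°.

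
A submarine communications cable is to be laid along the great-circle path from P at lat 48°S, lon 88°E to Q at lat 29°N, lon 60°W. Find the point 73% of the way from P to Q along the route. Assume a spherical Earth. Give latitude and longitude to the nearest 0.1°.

Convert each endpoint to a unit vector on the sphere (x = cos φ cos λ, y = cos φ sin λ, z = sin φ).
The central angle between the endpoints is δ = arccos(p₁·p₂) ≈ 2.599 rad (148.9°).
Interpolate at f = 0.73 with slerp weights a = sin((1−f)δ)/sin δ ≈ 1.251, b = sin(fδ)/sin δ ≈ 1.835.
p = a·p₁ + b·p₂ ≈ (0.832, -0.554, -0.040); φ = arcsin(p_z) ≈ -2.29°, λ = atan2(p_y, p_x) ≈ -33.64°.

≈ lat 2.3°S, lon 33.6°W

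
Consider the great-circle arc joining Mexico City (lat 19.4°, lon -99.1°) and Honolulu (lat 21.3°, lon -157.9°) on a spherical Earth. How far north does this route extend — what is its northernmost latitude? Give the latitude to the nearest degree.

The great circle lies in the plane with unit normal n̂ = (p₁ × p₂)/|p₁ × p₂|.
Here n̂_z ≈ -0.919; the vertex latitude is φ_max = arccos|n̂_z| ≈ 23.2°.
Check via Clairaut: cos φ_max = |cos φ₁| · sin C = cos(19.4°)·sin(77.1°) ≈ 0.919, again giving ≈ 23.2°.

≈ 23°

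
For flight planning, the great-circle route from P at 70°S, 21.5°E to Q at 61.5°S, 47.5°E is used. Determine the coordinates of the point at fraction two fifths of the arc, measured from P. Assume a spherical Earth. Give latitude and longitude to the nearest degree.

Write both endpoints as unit vectors p₁, p₂ with components (cos φ cos λ, cos φ sin λ, sin φ).
The central angle between the endpoints is δ = arccos(p₁·p₂) ≈ 0.235 rad (13.5°).
Interpolate at f = 2/5 with slerp weights a = sin((1−f)δ)/sin δ ≈ 0.604, b = sin(fδ)/sin δ ≈ 0.403.
p = a·p₁ + b·p₂ ≈ (0.322, 0.217, -0.921); φ = arcsin(p_z) ≈ -67.13°, λ = atan2(p_y, p_x) ≈ 34.03°.

≈ 67°S, 34°E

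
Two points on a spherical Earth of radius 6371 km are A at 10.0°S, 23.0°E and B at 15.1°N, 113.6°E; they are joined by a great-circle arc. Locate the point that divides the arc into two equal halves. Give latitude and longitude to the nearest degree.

≈ 4°N, 68°E

Write both endpoints as unit vectors p₁, p₂ with components (cos φ cos λ, cos φ sin λ, sin φ).
The central angle between the endpoints is δ = arccos(p₁·p₂) ≈ 1.626 rad (93.2°).
Interpolate at f = 1/2 with slerp weights a = sin((1−f)δ)/sin δ ≈ 0.727, b = sin(fδ)/sin δ ≈ 0.727.
p = a·p₁ + b·p₂ ≈ (0.378, 0.924, 0.063); φ = arcsin(p_z) ≈ 3.62°, λ = atan2(p_y, p_x) ≈ 67.73°.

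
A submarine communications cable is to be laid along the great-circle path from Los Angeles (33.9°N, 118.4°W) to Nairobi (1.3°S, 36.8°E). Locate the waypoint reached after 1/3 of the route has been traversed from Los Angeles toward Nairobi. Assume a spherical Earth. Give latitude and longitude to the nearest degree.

≈ (57°N, 57°W)

Convert each endpoint to a unit vector on the sphere (x = cos φ cos λ, y = cos φ sin λ, z = sin φ).
The central angle between the endpoints is δ = arccos(p₁·p₂) ≈ 2.443 rad (140.0°).
Interpolate at f = 1/3 with slerp weights a = sin((1−f)δ)/sin δ ≈ 1.553, b = sin(fδ)/sin δ ≈ 1.131.
p = a·p₁ + b·p₂ ≈ (0.293, -0.456, 0.840); φ = arcsin(p_z) ≈ 57.18°, λ = atan2(p_y, p_x) ≈ -57.32°.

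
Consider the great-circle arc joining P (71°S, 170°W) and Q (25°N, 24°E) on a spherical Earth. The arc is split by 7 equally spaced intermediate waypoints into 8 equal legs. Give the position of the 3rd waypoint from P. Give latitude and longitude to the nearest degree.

≈ (58°S, 36°E)

From cos δ = sin φ₁ sin φ₂ + cos φ₁ cos φ₂ cos Δλ, the central angle is δ ≈ 2.327 rad (133.3°).
Interpolate at f = 3/8 with slerp weights a = sin((1−f)δ)/sin δ ≈ 1.365, b = sin(fδ)/sin δ ≈ 1.053.
p = a·p₁ + b·p₂ ≈ (0.434, 0.311, -0.846); φ = arcsin(p_z) ≈ -57.74°, λ = atan2(p_y, p_x) ≈ 35.62°.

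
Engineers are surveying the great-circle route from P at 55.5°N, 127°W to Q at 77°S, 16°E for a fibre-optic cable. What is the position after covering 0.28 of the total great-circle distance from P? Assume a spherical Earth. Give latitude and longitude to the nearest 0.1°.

From cos δ = sin φ₁ sin φ₂ + cos φ₁ cos φ₂ cos Δλ, the central angle is δ ≈ 2.702 rad (154.8°).
Interpolate at f = 0.28 with slerp weights a = sin((1−f)δ)/sin δ ≈ 2.185, b = sin(fδ)/sin δ ≈ 1.611.
p = a·p₁ + b·p₂ ≈ (-0.396, -0.889, 0.231); φ = arcsin(p_z) ≈ 13.34°, λ = atan2(p_y, p_x) ≈ -114.04°.

≈ 13.3°N, 114.0°W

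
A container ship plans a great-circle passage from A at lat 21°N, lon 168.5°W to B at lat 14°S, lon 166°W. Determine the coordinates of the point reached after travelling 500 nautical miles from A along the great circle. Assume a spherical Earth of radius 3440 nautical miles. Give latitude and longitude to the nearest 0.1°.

≈ lat 12.7°N, lon 167.9°W

The haversine formula gives a central angle δ ≈ 0.612 rad (35.1°) between the endpoints. The total great-circle distance is δ·R ≈ 0.612 × 3440 ≈ 2107 nmi, so the target fraction is f = 500/2107 ≈ 0.237.
Interpolate at f ≈ 0.237 with slerp weights a = sin((1−f)δ)/sin δ ≈ 0.783, b = sin(fδ)/sin δ ≈ 0.252.
p = a·p₁ + b·p₂ ≈ (-0.954, -0.205, 0.220); φ = arcsin(p_z) ≈ 12.69°, λ = atan2(p_y, p_x) ≈ -167.87°.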